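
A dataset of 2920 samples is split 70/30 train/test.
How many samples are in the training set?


Test set = 2920 * 30% = 876. Training set = 2920 - 876 = 2044.

2044


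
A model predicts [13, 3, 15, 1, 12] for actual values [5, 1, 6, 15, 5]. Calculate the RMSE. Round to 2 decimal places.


MSE = 78.8000. RMSE = sqrt(78.8000) = 8.88.

8.88


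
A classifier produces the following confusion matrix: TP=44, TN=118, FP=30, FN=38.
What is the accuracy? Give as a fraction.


Accuracy = (TP + TN) / (TP + TN + FP + FN) = (44 + 118) / 230 = 81/115.

81/115


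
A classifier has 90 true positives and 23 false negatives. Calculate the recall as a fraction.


Recall = TP / (TP + FN) = 90 / 113 = 90/113.

90/113


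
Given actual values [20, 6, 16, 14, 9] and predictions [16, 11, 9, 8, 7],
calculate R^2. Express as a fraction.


Mean(y) = 13. SS_res = 130. SS_tot = 124. R^2 = 1 - 130/(124) = -3/62.

-3/62


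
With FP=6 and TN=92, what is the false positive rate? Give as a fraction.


FPR = FP / (FP + TN) = 6 / 98 = 3/49.

3/49


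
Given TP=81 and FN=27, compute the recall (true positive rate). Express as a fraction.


Recall = TP / (TP + FN) = 81 / 108 = 3/4.

3/4


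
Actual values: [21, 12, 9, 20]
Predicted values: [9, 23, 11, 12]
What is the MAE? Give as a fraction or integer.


MAE = (1/4) * (|21-9|=12 + |12-23|=11 + |9-11|=2 + |20-12|=8). Sum = 33. MAE = 33/4.

33/4


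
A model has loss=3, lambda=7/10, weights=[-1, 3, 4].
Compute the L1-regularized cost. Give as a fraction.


L1 norm = sum(|w|) = 8. J = 3 + 7/10 * 8 = 43/5.

43/5


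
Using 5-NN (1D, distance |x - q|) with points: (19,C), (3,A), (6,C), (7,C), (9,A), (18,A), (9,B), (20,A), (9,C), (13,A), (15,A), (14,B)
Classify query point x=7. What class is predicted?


Distances: |19-7|=12, |3-7|=4, |6-7|=1, |7-7|=0, |9-7|=2, |18-7|=11, |9-7|=2, |20-7|=13, |9-7|=2, |13-7|=6, |15-7|=8, |14-7|=7. 5 nearest: (7,C), (6,C), (9,A), (9,B), (9,C). Counts: {'C': 3, 'A': 1, 'B': 1}. Majority class: C.

C


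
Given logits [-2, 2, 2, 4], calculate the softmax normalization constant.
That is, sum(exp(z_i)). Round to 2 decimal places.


Denom = e^-2=0.1353 + e^2=7.3891 + e^2=7.3891 + e^4=54.5982. Sum = 69.5117, which rounds to 69.51.

69.51


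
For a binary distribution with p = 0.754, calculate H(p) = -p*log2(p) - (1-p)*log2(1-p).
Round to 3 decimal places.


H = -0.754*log2(0.754) - 0.246*log2(0.246) = 0.805.

0.805


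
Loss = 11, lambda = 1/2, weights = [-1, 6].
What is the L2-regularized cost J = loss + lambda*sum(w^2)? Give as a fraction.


L2 sq norm = sum(w^2) = 37. J = 11 + 1/2 * 37 = 59/2.

59/2


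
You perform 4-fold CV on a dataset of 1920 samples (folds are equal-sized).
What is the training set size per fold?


Each validation fold has 1920/4 = 480 samples. Training set = 1920 - 480 = 1440.

1440


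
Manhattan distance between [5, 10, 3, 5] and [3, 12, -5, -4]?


d = sum of absolute differences: |5-3|=2 + |10-12|=2 + |3--5|=8 + |5--4|=9 = 21.

21


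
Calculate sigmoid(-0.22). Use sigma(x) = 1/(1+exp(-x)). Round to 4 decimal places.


sigma(-0.22) = 1/(1+e^(0.22)) = 1/(1+1.246077) = 1/2.246077 = 0.4452.

0.4452


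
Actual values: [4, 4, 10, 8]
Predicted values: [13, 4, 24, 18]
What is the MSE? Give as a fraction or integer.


MSE = (1/4) * ((4-13)^2=81 + (4-4)^2=0 + (10-24)^2=196 + (8-18)^2=100). Sum = 377. MSE = 377/4.

377/4


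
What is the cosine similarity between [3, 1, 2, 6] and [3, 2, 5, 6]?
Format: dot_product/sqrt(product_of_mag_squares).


dot = 57. |a|^2 = 50, |b|^2 = 74. cos = 57/sqrt(3700).

57/sqrt(3700)


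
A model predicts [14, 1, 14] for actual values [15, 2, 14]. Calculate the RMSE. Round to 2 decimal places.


MSE = 0.6667. RMSE = sqrt(0.6667) = 0.82.

0.82


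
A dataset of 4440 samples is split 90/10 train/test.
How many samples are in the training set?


Test set = 4440 * 10% = 444. Training set = 4440 - 444 = 3996.

3996


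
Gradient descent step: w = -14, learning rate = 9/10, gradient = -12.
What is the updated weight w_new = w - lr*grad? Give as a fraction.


w_new = -14 - 9/10 * -12 = -14 - -54/5 = -16/5.

-16/5


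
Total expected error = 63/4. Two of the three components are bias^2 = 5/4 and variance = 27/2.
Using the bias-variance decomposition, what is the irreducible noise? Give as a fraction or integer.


Total error = bias^2 + variance + irreducible noise. So irreducible noise = 63/4 - 5/4 - 27/2 = 1.

1


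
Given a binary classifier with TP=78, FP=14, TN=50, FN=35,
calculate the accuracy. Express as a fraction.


Accuracy = (TP + TN) / (TP + TN + FP + FN) = (78 + 50) / 177 = 128/177.

128/177


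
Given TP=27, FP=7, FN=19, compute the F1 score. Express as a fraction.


Precision = 27/34 = 27/34. Recall = 27/46 = 27/46. F1 = 2*P*R/(P+R) = 27/40.

27/40


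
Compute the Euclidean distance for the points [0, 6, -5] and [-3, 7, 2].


d = sqrt(sum of squared differences). (0--3)^2=9, (6-7)^2=1, (-5-2)^2=49. Sum = 59.

sqrt(59)


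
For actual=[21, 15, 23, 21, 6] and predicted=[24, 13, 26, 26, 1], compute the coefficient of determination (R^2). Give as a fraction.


Mean(y) = 86/5. SS_res = 72. SS_tot = 964/5. R^2 = 1 - 72/(964/5) = 151/241.

151/241


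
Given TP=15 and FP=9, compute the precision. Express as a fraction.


Precision = TP / (TP + FP) = 15 / 24 = 5/8.

5/8


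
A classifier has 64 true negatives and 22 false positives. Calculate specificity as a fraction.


Specificity = TN / (TN + FP) = 64 / 86 = 32/43.

32/43


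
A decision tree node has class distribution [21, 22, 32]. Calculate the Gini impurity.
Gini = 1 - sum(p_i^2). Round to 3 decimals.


Total = 75. Proportions: 21/75, 22/75, 32/75. sum(p_i^2) = 0.3465. Gini = 1 - 0.3465 = 0.6535, which rounds to 0.654.

0.654


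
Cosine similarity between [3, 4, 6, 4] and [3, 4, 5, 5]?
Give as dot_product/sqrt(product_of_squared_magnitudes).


dot = 75. |a|^2 = 77, |b|^2 = 75. cos = 75/sqrt(5775).

75/sqrt(5775)


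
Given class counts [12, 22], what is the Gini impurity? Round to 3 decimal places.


Total = 34. Proportions: 12/34, 22/34. sum(p_i^2) = 0.5433. Gini = 1 - 0.5433 = 0.4567, which rounds to 0.457.

0.457


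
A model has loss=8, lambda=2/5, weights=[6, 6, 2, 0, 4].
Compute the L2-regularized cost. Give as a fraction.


L2 sq norm = sum(w^2) = 92. J = 8 + 2/5 * 92 = 224/5.

224/5


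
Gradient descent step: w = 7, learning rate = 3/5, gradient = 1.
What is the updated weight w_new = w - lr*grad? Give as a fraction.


w_new = 7 - 3/5 * 1 = 7 - 3/5 = 32/5.

32/5


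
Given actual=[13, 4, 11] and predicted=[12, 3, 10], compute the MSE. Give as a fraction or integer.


MSE = (1/3) * ((13-12)^2=1 + (4-3)^2=1 + (11-10)^2=1). Sum = 3. MSE = 1.

1


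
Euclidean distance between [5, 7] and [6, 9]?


d = sqrt(sum of squared differences). (5-6)^2=1, (7-9)^2=4. Sum = 5.

sqrt(5)


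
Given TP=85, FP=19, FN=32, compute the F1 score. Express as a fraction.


Precision = 85/104 = 85/104. Recall = 85/117 = 85/117. F1 = 2*P*R/(P+R) = 10/13.

10/13


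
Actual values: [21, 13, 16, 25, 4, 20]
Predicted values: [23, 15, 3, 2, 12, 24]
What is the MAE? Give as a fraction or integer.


MAE = (1/6) * (|21-23|=2 + |13-15|=2 + |16-3|=13 + |25-2|=23 + |4-12|=8 + |20-24|=4). Sum = 52. MAE = 26/3.

26/3


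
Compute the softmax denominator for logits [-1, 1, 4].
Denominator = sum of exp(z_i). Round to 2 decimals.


Denom = e^-1=0.3679 + e^1=2.7183 + e^4=54.5982. Sum = 57.6844, which rounds to 57.68.

57.68


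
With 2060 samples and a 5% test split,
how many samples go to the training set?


Test set = 2060 * 5% = 103. Training set = 2060 - 103 = 1957.

1957


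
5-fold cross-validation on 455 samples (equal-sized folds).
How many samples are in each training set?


Each validation fold has 455/5 = 91 samples. Training set = 455 - 91 = 364.

364


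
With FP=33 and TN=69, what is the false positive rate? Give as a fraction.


FPR = FP / (FP + TN) = 33 / 102 = 11/34.

11/34


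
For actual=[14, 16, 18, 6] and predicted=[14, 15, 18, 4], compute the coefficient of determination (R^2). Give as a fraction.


Mean(y) = 27/2. SS_res = 5. SS_tot = 83. R^2 = 1 - 5/(83) = 78/83.

78/83


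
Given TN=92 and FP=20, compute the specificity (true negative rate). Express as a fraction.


Specificity = TN / (TN + FP) = 92 / 112 = 23/28.

23/28


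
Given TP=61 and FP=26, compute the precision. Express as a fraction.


Precision = TP / (TP + FP) = 61 / 87 = 61/87.

61/87


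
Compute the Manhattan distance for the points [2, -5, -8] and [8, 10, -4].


d = sum of absolute differences: |2-8|=6 + |-5-10|=15 + |-8--4|=4 = 25.

25


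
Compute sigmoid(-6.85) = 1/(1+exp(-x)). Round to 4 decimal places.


sigma(-6.85) = 1/(1+e^(6.85)) = 1/(1+943.880907) = 1/944.880907 = 0.0011.

0.0011


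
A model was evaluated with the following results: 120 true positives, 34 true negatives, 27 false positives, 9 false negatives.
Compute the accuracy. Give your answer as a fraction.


Accuracy = (TP + TN) / (TP + TN + FP + FN) = (120 + 34) / 190 = 77/95.

77/95


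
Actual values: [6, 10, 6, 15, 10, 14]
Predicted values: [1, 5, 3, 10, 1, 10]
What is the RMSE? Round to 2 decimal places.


MSE = 30.1667. RMSE = sqrt(30.1667) = 5.49.

5.49


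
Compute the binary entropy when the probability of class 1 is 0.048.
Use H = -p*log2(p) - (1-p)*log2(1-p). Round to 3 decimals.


H = -0.048*log2(0.048) - 0.952*log2(0.952) = 0.278.

0.278


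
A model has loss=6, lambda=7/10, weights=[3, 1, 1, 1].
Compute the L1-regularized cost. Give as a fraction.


L1 norm = sum(|w|) = 6. J = 6 + 7/10 * 6 = 51/5.

51/5


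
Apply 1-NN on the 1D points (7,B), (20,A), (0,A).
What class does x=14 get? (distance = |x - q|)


Distances: |7-14|=7, |20-14|=6, |0-14|=14. 1 nearest: (20,A). Counts: {'A': 1}. Majority class: A.

A


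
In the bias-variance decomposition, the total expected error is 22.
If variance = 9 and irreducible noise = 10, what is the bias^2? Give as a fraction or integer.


Total error = bias^2 + variance + irreducible noise. So bias^2 = 22 - 9 - 10 = 3.

3


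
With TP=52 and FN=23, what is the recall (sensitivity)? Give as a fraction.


Recall = TP / (TP + FN) = 52 / 75 = 52/75.

52/75


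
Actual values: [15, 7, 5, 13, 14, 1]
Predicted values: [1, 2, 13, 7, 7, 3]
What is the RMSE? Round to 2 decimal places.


MSE = 62.3333. RMSE = sqrt(62.3333) = 7.90.

7.90


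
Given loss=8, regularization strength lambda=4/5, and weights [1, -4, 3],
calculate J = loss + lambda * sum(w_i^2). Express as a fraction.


L2 sq norm = sum(w^2) = 26. J = 8 + 4/5 * 26 = 144/5.

144/5


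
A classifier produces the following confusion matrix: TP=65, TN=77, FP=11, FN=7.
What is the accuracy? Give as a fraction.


Accuracy = (TP + TN) / (TP + TN + FP + FN) = (65 + 77) / 160 = 71/80.

71/80


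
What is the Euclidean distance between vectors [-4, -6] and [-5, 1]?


d = sqrt(sum of squared differences). (-4--5)^2=1, (-6-1)^2=49. Sum = 50.

sqrt(50)


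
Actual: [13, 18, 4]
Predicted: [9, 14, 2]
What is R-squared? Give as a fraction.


Mean(y) = 35/3. SS_res = 36. SS_tot = 302/3. R^2 = 1 - 36/(302/3) = 97/151.

97/151


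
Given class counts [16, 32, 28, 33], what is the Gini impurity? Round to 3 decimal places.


Total = 109. Proportions: 16/109, 32/109, 28/109, 33/109. sum(p_i^2) = 0.2654. Gini = 1 - 0.2654 = 0.7346, which rounds to 0.735.

0.735


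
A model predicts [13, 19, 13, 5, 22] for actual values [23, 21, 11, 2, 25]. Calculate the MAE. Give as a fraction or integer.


MAE = (1/5) * (|23-13|=10 + |21-19|=2 + |11-13|=2 + |2-5|=3 + |25-22|=3). Sum = 20. MAE = 4.

4


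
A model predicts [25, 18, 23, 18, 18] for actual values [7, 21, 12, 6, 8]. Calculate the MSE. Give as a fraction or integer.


MSE = (1/5) * ((7-25)^2=324 + (21-18)^2=9 + (12-23)^2=121 + (6-18)^2=144 + (8-18)^2=100). Sum = 698. MSE = 698/5.

698/5


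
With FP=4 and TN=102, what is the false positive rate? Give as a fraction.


FPR = FP / (FP + TN) = 4 / 106 = 2/53.

2/53


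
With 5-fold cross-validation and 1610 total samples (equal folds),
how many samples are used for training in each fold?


Each validation fold has 1610/5 = 322 samples. Training set = 1610 - 322 = 1288.

1288


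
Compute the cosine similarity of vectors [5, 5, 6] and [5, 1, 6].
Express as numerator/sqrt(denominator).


dot = 66. |a|^2 = 86, |b|^2 = 62. cos = 66/sqrt(5332).

66/sqrt(5332)


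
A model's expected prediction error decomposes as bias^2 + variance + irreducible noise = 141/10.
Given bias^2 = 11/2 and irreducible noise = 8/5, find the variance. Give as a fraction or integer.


Total error = bias^2 + variance + irreducible noise. So variance = 141/10 - 11/2 - 8/5 = 7.

7


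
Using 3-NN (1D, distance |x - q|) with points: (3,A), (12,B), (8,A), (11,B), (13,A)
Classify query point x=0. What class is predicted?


Distances: |3-0|=3, |12-0|=12, |8-0|=8, |11-0|=11, |13-0|=13. 3 nearest: (3,A), (8,A), (11,B). Counts: {'A': 2, 'B': 1}. Majority class: A.

A


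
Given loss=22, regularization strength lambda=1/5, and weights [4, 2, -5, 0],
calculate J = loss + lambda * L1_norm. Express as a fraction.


L1 norm = sum(|w|) = 11. J = 22 + 1/5 * 11 = 121/5.

121/5


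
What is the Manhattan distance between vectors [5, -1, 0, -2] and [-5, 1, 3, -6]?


d = sum of absolute differences: |5--5|=10 + |-1-1|=2 + |0-3|=3 + |-2--6|=4 = 19.

19


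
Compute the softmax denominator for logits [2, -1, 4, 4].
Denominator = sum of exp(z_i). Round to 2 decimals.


Denom = e^2=7.3891 + e^-1=0.3679 + e^4=54.5982 + e^4=54.5982. Sum = 116.9534, which rounds to 116.95.

116.95


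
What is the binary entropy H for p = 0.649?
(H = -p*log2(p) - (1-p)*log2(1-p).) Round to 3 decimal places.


H = -0.649*log2(0.649) - 0.351*log2(0.351) = 0.935.

0.935


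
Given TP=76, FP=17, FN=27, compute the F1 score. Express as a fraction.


Precision = 76/93 = 76/93. Recall = 76/103 = 76/103. F1 = 2*P*R/(P+R) = 38/49.

38/49


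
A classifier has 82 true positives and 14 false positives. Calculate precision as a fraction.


Precision = TP / (TP + FP) = 82 / 96 = 41/48.

41/48


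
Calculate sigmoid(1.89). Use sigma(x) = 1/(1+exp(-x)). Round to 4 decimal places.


sigma(1.89) = 1/(1+e^(-1.89)) = 1/(1+0.151072) = 1/1.151072 = 0.8688.

0.8688


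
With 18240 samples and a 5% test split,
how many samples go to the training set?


Test set = 18240 * 5% = 912. Training set = 18240 - 912 = 17328.

17328


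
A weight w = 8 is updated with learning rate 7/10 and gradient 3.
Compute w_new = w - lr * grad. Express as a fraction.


w_new = 8 - 7/10 * 3 = 8 - 21/10 = 59/10.

59/10


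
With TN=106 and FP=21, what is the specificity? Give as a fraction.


Specificity = TN / (TN + FP) = 106 / 127 = 106/127.

106/127


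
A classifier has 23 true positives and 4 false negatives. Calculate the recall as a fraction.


Recall = TP / (TP + FN) = 23 / 27 = 23/27.

23/27


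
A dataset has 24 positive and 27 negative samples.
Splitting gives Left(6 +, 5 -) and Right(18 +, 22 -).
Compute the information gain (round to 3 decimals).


H(parent) = 0.9975. H(left) = 0.9940, H(right) = 0.9928. Weighted = (11/51)*0.9940 + (40/51)*0.9928 = 0.9931. IG = 0.9975 - 0.9931 = 0.0044, which rounds to 0.004.

0.004


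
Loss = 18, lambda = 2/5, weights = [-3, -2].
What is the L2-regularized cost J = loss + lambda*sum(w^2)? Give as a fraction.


L2 sq norm = sum(w^2) = 13. J = 18 + 2/5 * 13 = 116/5.

116/5


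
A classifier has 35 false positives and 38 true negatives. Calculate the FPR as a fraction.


FPR = FP / (FP + TN) = 35 / 73 = 35/73.

35/73


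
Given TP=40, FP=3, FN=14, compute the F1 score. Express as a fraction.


Precision = 40/43 = 40/43. Recall = 40/54 = 20/27. F1 = 2*P*R/(P+R) = 80/97.

80/97


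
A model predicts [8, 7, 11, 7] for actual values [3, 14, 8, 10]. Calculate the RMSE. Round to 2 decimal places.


MSE = 23.0000. RMSE = sqrt(23.0000) = 4.80.

4.80


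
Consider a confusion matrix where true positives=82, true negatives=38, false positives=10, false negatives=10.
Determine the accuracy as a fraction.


Accuracy = (TP + TN) / (TP + TN + FP + FN) = (82 + 38) / 140 = 6/7.

6/7


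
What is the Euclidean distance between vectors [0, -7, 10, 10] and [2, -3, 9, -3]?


d = sqrt(sum of squared differences). (0-2)^2=4, (-7--3)^2=16, (10-9)^2=1, (10--3)^2=169. Sum = 190.

sqrt(190)


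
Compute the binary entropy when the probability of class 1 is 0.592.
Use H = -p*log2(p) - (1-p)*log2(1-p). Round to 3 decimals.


H = -0.592*log2(0.592) - 0.408*log2(0.408) = 0.975.

0.975


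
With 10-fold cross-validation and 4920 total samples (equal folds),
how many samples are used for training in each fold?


Each validation fold has 4920/10 = 492 samples. Training set = 4920 - 492 = 4428.

4428


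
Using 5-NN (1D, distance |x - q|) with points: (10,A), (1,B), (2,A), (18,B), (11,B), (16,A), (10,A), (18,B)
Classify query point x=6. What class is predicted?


Distances: |10-6|=4, |1-6|=5, |2-6|=4, |18-6|=12, |11-6|=5, |16-6|=10, |10-6|=4, |18-6|=12. 5 nearest: (10,A), (2,A), (10,A), (1,B), (11,B). Counts: {'A': 3, 'B': 2}. Majority class: A.

A


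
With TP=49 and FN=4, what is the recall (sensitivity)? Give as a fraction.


Recall = TP / (TP + FN) = 49 / 53 = 49/53.

49/53


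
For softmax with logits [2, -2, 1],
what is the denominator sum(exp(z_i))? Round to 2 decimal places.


Denom = e^2=7.3891 + e^-2=0.1353 + e^1=2.7183. Sum = 10.2427, which rounds to 10.24.

10.24


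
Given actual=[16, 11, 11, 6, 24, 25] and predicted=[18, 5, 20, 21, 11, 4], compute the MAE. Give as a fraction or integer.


MAE = (1/6) * (|16-18|=2 + |11-5|=6 + |11-20|=9 + |6-21|=15 + |24-11|=13 + |25-4|=21). Sum = 66. MAE = 11.

11


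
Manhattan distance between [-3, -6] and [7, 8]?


d = sum of absolute differences: |-3-7|=10 + |-6-8|=14 = 24.

24


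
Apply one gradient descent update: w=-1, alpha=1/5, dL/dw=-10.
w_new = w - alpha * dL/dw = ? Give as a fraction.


w_new = -1 - 1/5 * -10 = -1 - -2 = 1.

1


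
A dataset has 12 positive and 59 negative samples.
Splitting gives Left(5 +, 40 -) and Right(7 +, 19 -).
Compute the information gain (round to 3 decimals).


H(parent) = 0.6554. H(left) = 0.5033, H(right) = 0.8404. Weighted = (45/71)*0.5033 + (26/71)*0.8404 = 0.6267. IG = 0.6554 - 0.6267 = 0.0287, which rounds to 0.029.

0.029


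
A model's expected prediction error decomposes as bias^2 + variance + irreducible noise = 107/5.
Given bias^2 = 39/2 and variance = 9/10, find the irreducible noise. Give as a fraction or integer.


Total error = bias^2 + variance + irreducible noise. So irreducible noise = 107/5 - 39/2 - 9/10 = 1.

1


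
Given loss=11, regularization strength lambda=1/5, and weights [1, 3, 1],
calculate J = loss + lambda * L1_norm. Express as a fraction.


L1 norm = sum(|w|) = 5. J = 11 + 1/5 * 5 = 12.

12


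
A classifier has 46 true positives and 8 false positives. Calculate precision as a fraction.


Precision = TP / (TP + FP) = 46 / 54 = 23/27.

23/27


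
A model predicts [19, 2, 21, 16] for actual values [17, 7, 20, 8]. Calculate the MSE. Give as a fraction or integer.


MSE = (1/4) * ((17-19)^2=4 + (7-2)^2=25 + (20-21)^2=1 + (8-16)^2=64). Sum = 94. MSE = 47/2.

47/2


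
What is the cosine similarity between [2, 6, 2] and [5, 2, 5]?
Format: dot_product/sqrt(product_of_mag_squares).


dot = 32. |a|^2 = 44, |b|^2 = 54. cos = 32/sqrt(2376).

32/sqrt(2376)


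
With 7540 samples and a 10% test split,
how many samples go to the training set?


Test set = 7540 * 10% = 754. Training set = 7540 - 754 = 6786.

6786


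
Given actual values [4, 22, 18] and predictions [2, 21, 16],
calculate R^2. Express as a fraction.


Mean(y) = 44/3. SS_res = 9. SS_tot = 536/3. R^2 = 1 - 9/(536/3) = 509/536.

509/536


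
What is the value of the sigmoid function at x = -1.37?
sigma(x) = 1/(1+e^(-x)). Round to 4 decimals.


sigma(-1.37) = 1/(1+e^(1.37)) = 1/(1+3.935351) = 1/4.935351 = 0.2026.

0.2026


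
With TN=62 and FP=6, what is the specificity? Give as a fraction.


Specificity = TN / (TN + FP) = 62 / 68 = 31/34.

31/34


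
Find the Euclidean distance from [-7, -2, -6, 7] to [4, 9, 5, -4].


d = sqrt(sum of squared differences). (-7-4)^2=121, (-2-9)^2=121, (-6-5)^2=121, (7--4)^2=121. Sum = 484.

22


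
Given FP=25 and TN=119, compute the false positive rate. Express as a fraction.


FPR = FP / (FP + TN) = 25 / 144 = 25/144.

25/144


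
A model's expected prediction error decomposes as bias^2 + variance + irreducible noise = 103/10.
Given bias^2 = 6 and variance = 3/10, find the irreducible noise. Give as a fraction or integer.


Total error = bias^2 + variance + irreducible noise. So irreducible noise = 103/10 - 6 - 3/10 = 4.

4


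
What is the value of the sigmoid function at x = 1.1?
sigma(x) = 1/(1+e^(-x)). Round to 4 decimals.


sigma(1.1) = 1/(1+e^(-1.1)) = 1/(1+0.332871) = 1/1.332871 = 0.7503.

0.7503


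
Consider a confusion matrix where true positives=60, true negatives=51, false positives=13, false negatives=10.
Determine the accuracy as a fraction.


Accuracy = (TP + TN) / (TP + TN + FP + FN) = (60 + 51) / 134 = 111/134.

111/134


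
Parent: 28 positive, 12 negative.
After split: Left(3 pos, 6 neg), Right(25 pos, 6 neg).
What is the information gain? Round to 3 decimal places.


H(parent) = 0.8813. H(left) = 0.9183, H(right) = 0.7088. Weighted = (9/40)*0.9183 + (31/40)*0.7088 = 0.7559. IG = 0.8813 - 0.7559 = 0.1254, which rounds to 0.125.

0.125


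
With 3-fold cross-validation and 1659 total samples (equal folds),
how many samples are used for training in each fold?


Each validation fold has 1659/3 = 553 samples. Training set = 1659 - 553 = 1106.

1106


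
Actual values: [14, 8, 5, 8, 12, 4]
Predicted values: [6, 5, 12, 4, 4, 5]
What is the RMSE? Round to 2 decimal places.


MSE = 33.8333. RMSE = sqrt(33.8333) = 5.82.

5.82


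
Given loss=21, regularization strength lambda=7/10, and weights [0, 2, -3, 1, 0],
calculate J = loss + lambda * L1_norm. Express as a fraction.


L1 norm = sum(|w|) = 6. J = 21 + 7/10 * 6 = 126/5.

126/5


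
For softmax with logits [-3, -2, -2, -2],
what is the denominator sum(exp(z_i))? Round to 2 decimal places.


Denom = e^-3=0.0498 + e^-2=0.1353 + e^-2=0.1353 + e^-2=0.1353. Sum = 0.4557, which rounds to 0.46.

0.46


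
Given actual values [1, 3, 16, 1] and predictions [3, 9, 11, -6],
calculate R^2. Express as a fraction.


Mean(y) = 21/4. SS_res = 114. SS_tot = 627/4. R^2 = 1 - 114/(627/4) = 3/11.

3/11


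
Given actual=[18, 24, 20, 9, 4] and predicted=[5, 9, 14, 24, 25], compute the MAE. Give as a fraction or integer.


MAE = (1/5) * (|18-5|=13 + |24-9|=15 + |20-14|=6 + |9-24|=15 + |4-25|=21). Sum = 70. MAE = 14.

14


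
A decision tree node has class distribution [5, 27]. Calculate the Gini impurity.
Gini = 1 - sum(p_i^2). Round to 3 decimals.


Total = 32. Proportions: 5/32, 27/32. sum(p_i^2) = 0.7363. Gini = 1 - 0.7363 = 0.2637, which rounds to 0.264.

0.264


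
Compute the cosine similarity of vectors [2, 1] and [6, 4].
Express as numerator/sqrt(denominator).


dot = 16. |a|^2 = 5, |b|^2 = 52. cos = 16/sqrt(260).

16/sqrt(260)


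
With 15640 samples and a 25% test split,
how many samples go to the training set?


Test set = 15640 * 25% = 3910. Training set = 15640 - 3910 = 11730.

11730


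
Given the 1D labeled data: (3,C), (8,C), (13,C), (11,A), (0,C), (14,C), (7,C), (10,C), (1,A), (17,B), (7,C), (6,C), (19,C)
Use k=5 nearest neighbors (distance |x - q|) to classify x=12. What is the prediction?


Distances: |3-12|=9, |8-12|=4, |13-12|=1, |11-12|=1, |0-12|=12, |14-12|=2, |7-12|=5, |10-12|=2, |1-12|=11, |17-12|=5, |7-12|=5, |6-12|=6, |19-12|=7. 5 nearest: (11,A), (13,C), (14,C), (10,C), (8,C). Counts: {'A': 1, 'C': 4}. Majority class: C.

C


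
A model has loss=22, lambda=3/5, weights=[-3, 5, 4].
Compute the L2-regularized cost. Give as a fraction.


L2 sq norm = sum(w^2) = 50. J = 22 + 3/5 * 50 = 52.

52


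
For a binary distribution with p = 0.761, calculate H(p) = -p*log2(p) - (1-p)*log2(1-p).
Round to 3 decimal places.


H = -0.761*log2(0.761) - 0.239*log2(0.239) = 0.793.

0.793


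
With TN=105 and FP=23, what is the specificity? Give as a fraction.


Specificity = TN / (TN + FP) = 105 / 128 = 105/128.

105/128


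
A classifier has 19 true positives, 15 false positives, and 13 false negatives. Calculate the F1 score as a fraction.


Precision = 19/34 = 19/34. Recall = 19/32 = 19/32. F1 = 2*P*R/(P+R) = 19/33.

19/33


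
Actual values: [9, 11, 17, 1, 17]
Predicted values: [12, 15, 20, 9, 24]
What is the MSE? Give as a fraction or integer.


MSE = (1/5) * ((9-12)^2=9 + (11-15)^2=16 + (17-20)^2=9 + (1-9)^2=64 + (17-24)^2=49). Sum = 147. MSE = 147/5.

147/5


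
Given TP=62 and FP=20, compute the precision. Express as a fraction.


Precision = TP / (TP + FP) = 62 / 82 = 31/41.

31/41


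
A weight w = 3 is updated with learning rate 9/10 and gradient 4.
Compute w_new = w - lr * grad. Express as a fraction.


w_new = 3 - 9/10 * 4 = 3 - 18/5 = -3/5.

-3/5


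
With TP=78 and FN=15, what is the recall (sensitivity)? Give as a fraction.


Recall = TP / (TP + FN) = 78 / 93 = 26/31.

26/31


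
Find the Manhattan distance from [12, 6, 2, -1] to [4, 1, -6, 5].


d = sum of absolute differences: |12-4|=8 + |6-1|=5 + |2--6|=8 + |-1-5|=6 = 27.

27


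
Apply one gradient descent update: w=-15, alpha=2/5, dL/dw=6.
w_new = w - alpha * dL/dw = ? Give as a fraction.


w_new = -15 - 2/5 * 6 = -15 - 12/5 = -87/5.

-87/5


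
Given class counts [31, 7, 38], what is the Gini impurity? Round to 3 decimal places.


Total = 76. Proportions: 31/76, 7/76, 38/76. sum(p_i^2) = 0.4249. Gini = 1 - 0.4249 = 0.5751, which rounds to 0.575.

0.575


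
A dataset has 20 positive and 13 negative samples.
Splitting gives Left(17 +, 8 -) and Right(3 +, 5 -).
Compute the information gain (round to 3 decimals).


H(parent) = 0.9673. H(left) = 0.9044, H(right) = 0.9544. Weighted = (25/33)*0.9044 + (8/33)*0.9544 = 0.9165. IG = 0.9673 - 0.9165 = 0.0508, which rounds to 0.051.

0.051


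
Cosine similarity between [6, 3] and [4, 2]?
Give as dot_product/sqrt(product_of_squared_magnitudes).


dot = 30. |a|^2 = 45, |b|^2 = 20. cos = 30/sqrt(900).

30/sqrt(900)


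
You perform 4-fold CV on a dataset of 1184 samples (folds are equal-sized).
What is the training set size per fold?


Each validation fold has 1184/4 = 296 samples. Training set = 1184 - 296 = 888.

888


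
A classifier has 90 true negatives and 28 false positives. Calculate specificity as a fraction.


Specificity = TN / (TN + FP) = 90 / 118 = 45/59.

45/59


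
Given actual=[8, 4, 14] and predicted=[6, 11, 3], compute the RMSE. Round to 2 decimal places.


MSE = 58.0000. RMSE = sqrt(58.0000) = 7.62.

7.62


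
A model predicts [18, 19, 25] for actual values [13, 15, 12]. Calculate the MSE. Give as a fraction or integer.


MSE = (1/3) * ((13-18)^2=25 + (15-19)^2=16 + (12-25)^2=169). Sum = 210. MSE = 70.

70


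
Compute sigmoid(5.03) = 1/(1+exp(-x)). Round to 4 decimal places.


sigma(5.03) = 1/(1+e^(-5.03)) = 1/(1+0.006539) = 1/1.006539 = 0.9935.

0.9935


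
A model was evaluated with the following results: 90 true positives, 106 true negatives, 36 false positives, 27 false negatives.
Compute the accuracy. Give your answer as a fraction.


Accuracy = (TP + TN) / (TP + TN + FP + FN) = (90 + 106) / 259 = 28/37.

28/37


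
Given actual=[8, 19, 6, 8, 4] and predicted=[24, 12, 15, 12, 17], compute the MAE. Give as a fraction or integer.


MAE = (1/5) * (|8-24|=16 + |19-12|=7 + |6-15|=9 + |8-12|=4 + |4-17|=13). Sum = 49. MAE = 49/5.

49/5


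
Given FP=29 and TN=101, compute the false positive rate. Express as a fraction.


FPR = FP / (FP + TN) = 29 / 130 = 29/130.

29/130


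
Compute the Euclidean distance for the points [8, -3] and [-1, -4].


d = sqrt(sum of squared differences). (8--1)^2=81, (-3--4)^2=1. Sum = 82.

sqrt(82)


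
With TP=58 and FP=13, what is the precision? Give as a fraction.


Precision = TP / (TP + FP) = 58 / 71 = 58/71.

58/71


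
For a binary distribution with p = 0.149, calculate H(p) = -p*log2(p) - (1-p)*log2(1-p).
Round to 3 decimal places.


H = -0.149*log2(0.149) - 0.851*log2(0.851) = 0.607.

0.607


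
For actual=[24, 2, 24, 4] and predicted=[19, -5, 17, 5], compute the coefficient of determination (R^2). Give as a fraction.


Mean(y) = 27/2. SS_res = 124. SS_tot = 443. R^2 = 1 - 124/(443) = 319/443.

319/443


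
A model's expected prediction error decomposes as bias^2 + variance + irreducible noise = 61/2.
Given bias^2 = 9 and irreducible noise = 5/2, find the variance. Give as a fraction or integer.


Total error = bias^2 + variance + irreducible noise. So variance = 61/2 - 9 - 5/2 = 19.

19


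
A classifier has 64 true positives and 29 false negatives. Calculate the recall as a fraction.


Recall = TP / (TP + FN) = 64 / 93 = 64/93.

64/93


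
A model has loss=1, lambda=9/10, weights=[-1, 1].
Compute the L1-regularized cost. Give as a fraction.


L1 norm = sum(|w|) = 2. J = 1 + 9/10 * 2 = 14/5.

14/5


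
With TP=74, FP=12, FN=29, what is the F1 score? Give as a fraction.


Precision = 74/86 = 37/43. Recall = 74/103 = 74/103. F1 = 2*P*R/(P+R) = 148/189.

148/189


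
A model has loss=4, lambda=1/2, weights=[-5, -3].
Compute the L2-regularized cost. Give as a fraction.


L2 sq norm = sum(w^2) = 34. J = 4 + 1/2 * 34 = 21.

21


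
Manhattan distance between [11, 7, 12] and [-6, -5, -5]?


d = sum of absolute differences: |11--6|=17 + |7--5|=12 + |12--5|=17 = 46.

46


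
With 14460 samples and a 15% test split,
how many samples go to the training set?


Test set = 14460 * 15% = 2169. Training set = 14460 - 2169 = 12291.

12291


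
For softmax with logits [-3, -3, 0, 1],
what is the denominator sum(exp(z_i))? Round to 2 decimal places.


Denom = e^-3=0.0498 + e^-3=0.0498 + e^0=1.0000 + e^1=2.7183. Sum = 3.8179, which rounds to 3.82.

3.82


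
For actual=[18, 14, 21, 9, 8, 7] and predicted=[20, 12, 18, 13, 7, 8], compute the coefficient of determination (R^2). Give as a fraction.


Mean(y) = 77/6. SS_res = 35. SS_tot = 1001/6. R^2 = 1 - 35/(1001/6) = 113/143.

113/143


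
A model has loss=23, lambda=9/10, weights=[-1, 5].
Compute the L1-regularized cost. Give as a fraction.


L1 norm = sum(|w|) = 6. J = 23 + 9/10 * 6 = 142/5.

142/5


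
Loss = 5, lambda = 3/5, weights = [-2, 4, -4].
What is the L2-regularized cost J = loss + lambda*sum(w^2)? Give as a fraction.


L2 sq norm = sum(w^2) = 36. J = 5 + 3/5 * 36 = 133/5.

133/5


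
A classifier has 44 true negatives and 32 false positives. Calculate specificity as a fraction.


Specificity = TN / (TN + FP) = 44 / 76 = 11/19.

11/19


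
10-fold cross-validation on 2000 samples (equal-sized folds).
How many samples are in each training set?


Each validation fold has 2000/10 = 200 samples. Training set = 2000 - 200 = 1800.

1800


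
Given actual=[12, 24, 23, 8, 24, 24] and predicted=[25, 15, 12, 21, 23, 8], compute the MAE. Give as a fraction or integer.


MAE = (1/6) * (|12-25|=13 + |24-15|=9 + |23-12|=11 + |8-21|=13 + |24-23|=1 + |24-8|=16). Sum = 63. MAE = 21/2.

21/2


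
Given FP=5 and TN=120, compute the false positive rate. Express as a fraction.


FPR = FP / (FP + TN) = 5 / 125 = 1/25.

1/25


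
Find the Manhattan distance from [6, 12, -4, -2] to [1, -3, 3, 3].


d = sum of absolute differences: |6-1|=5 + |12--3|=15 + |-4-3|=7 + |-2-3|=5 = 32.

32


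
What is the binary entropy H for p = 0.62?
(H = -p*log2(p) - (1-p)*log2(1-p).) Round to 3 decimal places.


H = -0.62*log2(0.62) - 0.38*log2(0.38) = 0.958.

0.958


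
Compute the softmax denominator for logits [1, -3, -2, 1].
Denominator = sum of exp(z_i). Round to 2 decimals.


Denom = e^1=2.7183 + e^-3=0.0498 + e^-2=0.1353 + e^1=2.7183. Sum = 5.6217, which rounds to 5.62.

5.62


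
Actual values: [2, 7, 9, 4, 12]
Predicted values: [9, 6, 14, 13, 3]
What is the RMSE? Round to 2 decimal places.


MSE = 47.4000. RMSE = sqrt(47.4000) = 6.88.

6.88


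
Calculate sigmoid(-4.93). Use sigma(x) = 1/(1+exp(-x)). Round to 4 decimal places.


sigma(-4.93) = 1/(1+e^(4.93)) = 1/(1+138.379512) = 1/139.379512 = 0.0072.

0.0072


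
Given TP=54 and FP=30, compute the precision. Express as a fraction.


Precision = TP / (TP + FP) = 54 / 84 = 9/14.

9/14


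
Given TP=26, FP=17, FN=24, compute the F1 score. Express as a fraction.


Precision = 26/43 = 26/43. Recall = 26/50 = 13/25. F1 = 2*P*R/(P+R) = 52/93.

52/93


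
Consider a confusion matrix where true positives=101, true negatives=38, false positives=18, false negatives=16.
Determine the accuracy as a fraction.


Accuracy = (TP + TN) / (TP + TN + FP + FN) = (101 + 38) / 173 = 139/173.

139/173


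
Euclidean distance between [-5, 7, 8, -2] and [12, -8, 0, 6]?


d = sqrt(sum of squared differences). (-5-12)^2=289, (7--8)^2=225, (8-0)^2=64, (-2-6)^2=64. Sum = 642.

sqrt(642)


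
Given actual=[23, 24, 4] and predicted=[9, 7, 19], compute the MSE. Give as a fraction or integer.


MSE = (1/3) * ((23-9)^2=196 + (24-7)^2=289 + (4-19)^2=225). Sum = 710. MSE = 710/3.

710/3


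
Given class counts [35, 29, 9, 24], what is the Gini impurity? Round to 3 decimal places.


Total = 97. Proportions: 35/97, 29/97, 9/97, 24/97. sum(p_i^2) = 0.2894. Gini = 1 - 0.2894 = 0.7106, which rounds to 0.711.

0.711


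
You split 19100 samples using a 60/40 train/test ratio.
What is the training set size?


Test set = 19100 * 40% = 7640. Training set = 19100 - 7640 = 11460.

11460


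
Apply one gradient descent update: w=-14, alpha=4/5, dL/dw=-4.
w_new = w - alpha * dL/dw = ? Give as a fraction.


w_new = -14 - 4/5 * -4 = -14 - -16/5 = -54/5.

-54/5


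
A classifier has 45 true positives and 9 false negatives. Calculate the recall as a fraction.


Recall = TP / (TP + FN) = 45 / 54 = 5/6.

5/6


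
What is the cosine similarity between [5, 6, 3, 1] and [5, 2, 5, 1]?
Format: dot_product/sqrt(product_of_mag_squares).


dot = 53. |a|^2 = 71, |b|^2 = 55. cos = 53/sqrt(3905).

53/sqrt(3905)


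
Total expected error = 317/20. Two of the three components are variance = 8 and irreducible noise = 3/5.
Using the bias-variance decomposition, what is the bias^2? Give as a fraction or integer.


Total error = bias^2 + variance + irreducible noise. So bias^2 = 317/20 - 8 - 3/5 = 29/4.

29/4


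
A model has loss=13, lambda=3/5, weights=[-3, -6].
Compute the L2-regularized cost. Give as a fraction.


L2 sq norm = sum(w^2) = 45. J = 13 + 3/5 * 45 = 40.

40


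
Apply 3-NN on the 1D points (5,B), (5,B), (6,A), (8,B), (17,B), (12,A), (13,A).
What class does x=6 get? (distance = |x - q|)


Distances: |5-6|=1, |5-6|=1, |6-6|=0, |8-6|=2, |17-6|=11, |12-6|=6, |13-6|=7. 3 nearest: (6,A), (5,B), (5,B). Counts: {'A': 1, 'B': 2}. Majority class: B.

B


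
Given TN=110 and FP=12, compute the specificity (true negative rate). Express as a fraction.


Specificity = TN / (TN + FP) = 110 / 122 = 55/61.

55/61


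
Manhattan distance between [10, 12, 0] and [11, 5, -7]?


d = sum of absolute differences: |10-11|=1 + |12-5|=7 + |0--7|=7 = 15.

15


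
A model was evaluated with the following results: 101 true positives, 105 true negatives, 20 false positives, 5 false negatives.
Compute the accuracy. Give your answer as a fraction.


Accuracy = (TP + TN) / (TP + TN + FP + FN) = (101 + 105) / 231 = 206/231.

206/231


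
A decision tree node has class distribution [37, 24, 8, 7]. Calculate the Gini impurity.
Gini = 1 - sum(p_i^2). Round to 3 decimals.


Total = 76. Proportions: 37/76, 24/76, 8/76, 7/76. sum(p_i^2) = 0.3563. Gini = 1 - 0.3563 = 0.6437, which rounds to 0.644.

0.644


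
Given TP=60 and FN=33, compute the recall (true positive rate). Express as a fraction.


Recall = TP / (TP + FN) = 60 / 93 = 20/31.

20/31


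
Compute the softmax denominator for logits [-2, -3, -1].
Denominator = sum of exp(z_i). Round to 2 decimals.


Denom = e^-2=0.1353 + e^-3=0.0498 + e^-1=0.3679. Sum = 0.5530, which rounds to 0.55.

0.55


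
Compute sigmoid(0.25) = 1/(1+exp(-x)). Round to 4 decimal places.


sigma(0.25) = 1/(1+e^(-0.25)) = 1/(1+0.778801) = 1/1.778801 = 0.5622.

0.5622


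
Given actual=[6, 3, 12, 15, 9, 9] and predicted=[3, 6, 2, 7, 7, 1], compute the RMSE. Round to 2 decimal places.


MSE = 41.6667. RMSE = sqrt(41.6667) = 6.45.

6.45


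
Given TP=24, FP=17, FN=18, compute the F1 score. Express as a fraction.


Precision = 24/41 = 24/41. Recall = 24/42 = 4/7. F1 = 2*P*R/(P+R) = 48/83.

48/83


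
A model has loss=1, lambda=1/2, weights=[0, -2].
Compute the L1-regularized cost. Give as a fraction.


L1 norm = sum(|w|) = 2. J = 1 + 1/2 * 2 = 2.

2


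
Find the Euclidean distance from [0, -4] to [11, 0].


d = sqrt(sum of squared differences). (0-11)^2=121, (-4-0)^2=16. Sum = 137.

sqrt(137)


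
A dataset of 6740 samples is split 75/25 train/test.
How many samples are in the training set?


Test set = 6740 * 25% = 1685. Training set = 6740 - 1685 = 5055.

5055


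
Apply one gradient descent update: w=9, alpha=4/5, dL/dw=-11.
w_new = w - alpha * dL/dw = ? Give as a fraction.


w_new = 9 - 4/5 * -11 = 9 - -44/5 = 89/5.

89/5


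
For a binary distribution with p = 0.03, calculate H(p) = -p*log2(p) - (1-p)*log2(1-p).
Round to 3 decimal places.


H = -0.03*log2(0.03) - 0.97*log2(0.97) = 0.194.

0.194


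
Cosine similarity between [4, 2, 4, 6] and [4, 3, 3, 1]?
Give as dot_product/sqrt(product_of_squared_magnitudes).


dot = 40. |a|^2 = 72, |b|^2 = 35. cos = 40/sqrt(2520).

40/sqrt(2520)


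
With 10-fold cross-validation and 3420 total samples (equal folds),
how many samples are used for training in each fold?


Each validation fold has 3420/10 = 342 samples. Training set = 3420 - 342 = 3078.

3078


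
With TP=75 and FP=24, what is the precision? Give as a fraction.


Precision = TP / (TP + FP) = 75 / 99 = 25/33.

25/33


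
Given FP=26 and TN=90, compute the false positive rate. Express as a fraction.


FPR = FP / (FP + TN) = 26 / 116 = 13/58.

13/58


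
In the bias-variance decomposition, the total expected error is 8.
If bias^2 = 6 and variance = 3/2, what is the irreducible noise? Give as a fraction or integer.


Total error = bias^2 + variance + irreducible noise. So irreducible noise = 8 - 6 - 3/2 = 1/2.

1/2


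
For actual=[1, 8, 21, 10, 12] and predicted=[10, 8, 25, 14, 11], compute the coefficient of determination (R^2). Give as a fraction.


Mean(y) = 52/5. SS_res = 114. SS_tot = 1046/5. R^2 = 1 - 114/(1046/5) = 238/523.

238/523


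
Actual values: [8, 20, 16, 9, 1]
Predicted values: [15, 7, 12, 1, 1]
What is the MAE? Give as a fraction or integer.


MAE = (1/5) * (|8-15|=7 + |20-7|=13 + |16-12|=4 + |9-1|=8 + |1-1|=0). Sum = 32. MAE = 32/5.

32/5


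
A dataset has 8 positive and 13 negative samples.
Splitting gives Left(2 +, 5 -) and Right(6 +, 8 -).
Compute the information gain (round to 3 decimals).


H(parent) = 0.9587. H(left) = 0.8631, H(right) = 0.9852. Weighted = (7/21)*0.8631 + (14/21)*0.9852 = 0.9445. IG = 0.9587 - 0.9445 = 0.0142, which rounds to 0.014.

0.014
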